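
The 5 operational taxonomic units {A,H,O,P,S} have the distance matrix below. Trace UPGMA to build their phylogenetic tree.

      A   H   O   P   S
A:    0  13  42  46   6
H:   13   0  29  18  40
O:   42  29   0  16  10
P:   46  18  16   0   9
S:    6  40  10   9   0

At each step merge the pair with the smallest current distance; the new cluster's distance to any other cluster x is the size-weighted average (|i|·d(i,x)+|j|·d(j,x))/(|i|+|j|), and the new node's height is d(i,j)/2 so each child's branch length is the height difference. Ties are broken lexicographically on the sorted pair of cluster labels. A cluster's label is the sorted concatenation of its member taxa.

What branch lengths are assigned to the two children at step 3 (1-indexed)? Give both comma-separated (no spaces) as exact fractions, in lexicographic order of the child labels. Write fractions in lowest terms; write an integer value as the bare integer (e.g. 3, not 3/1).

47/4,15/4

step 1: merge (A,S) at d=6; branch lengths A→3, S→3; new cluster AS
  updated: d(AS,H)=53/2, d(AS,O)=26, d(AS,P)=55/2
step 2: merge (O,P) at d=16; branch lengths O→8, P→8; new cluster OP
  updated: d(AS,OP)=107/4, d(H,OP)=47/2
step 3: merge (H,OP) at d=47/2; branch lengths H→47/4, OP→15/4; new cluster HOP
  updated: d(AS,HOP)=80/3
step 4: merge (AS,HOP) at d=80/3; branch lengths AS→31/3, HOP→19/12; new cluster AHOPS
final tree: ((A:3,S:3):31/3,(H:47/4,(O:8,P:8):15/4):19/12)
total length: 593/12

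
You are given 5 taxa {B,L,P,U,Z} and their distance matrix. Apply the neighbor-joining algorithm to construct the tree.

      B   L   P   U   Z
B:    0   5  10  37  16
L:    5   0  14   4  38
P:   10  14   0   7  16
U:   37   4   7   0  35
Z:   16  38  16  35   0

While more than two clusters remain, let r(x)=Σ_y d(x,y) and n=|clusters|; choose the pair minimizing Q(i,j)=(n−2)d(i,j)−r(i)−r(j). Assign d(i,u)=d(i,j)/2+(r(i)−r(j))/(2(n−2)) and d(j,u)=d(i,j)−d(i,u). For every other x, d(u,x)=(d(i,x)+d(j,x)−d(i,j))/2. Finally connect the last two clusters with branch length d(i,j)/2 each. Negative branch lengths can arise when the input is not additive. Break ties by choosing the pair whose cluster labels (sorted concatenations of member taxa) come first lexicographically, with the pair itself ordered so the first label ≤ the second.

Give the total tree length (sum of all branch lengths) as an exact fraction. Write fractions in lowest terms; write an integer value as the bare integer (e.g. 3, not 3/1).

1. join L+U (d=4, Q=-132) ⇒ LU; edges |L|=-5/3, |U|=17/3
  updated: d(B,LU)=19, d(LU,P)=17/2, d(LU,Z)=69/2
2. join B+Z (d=16, Q=-159/2) ⇒ BZ; edges |B|=21/8, |Z|=107/8
  updated: d(BZ,LU)=75/4, d(BZ,P)=5
3. join BZ+LU (d=75/4, Q=-129/4) ⇒ BLUZ; edges |BZ|=61/8, |LU|=89/8
  updated: d(BLUZ,P)=-21/8
4. join BLUZ+P (d=-21/8) ⇒ BLPUZ; edges |BLUZ|=-21/16, |P|=-21/16
final tree: (((B:21/8,Z:107/8):61/8,(L:-5/3,U:17/3):89/8):-21/16,P:-21/16)
total length: 289/8

289/8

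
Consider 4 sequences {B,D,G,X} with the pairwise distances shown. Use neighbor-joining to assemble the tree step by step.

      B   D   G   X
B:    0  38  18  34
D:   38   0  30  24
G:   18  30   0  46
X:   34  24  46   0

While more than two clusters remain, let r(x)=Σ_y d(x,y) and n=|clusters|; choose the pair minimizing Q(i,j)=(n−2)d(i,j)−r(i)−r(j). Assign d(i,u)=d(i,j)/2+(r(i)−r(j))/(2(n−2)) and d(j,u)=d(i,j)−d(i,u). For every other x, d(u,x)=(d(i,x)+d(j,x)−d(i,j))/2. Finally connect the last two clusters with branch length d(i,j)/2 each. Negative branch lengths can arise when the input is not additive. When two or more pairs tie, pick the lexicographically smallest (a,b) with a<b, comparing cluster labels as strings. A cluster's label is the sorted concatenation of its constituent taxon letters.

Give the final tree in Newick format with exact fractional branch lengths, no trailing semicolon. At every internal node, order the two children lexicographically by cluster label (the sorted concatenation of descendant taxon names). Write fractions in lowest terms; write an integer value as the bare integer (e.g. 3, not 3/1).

step 1: merge (B,G) at d=18, Q=-148; branch lengths B→8, G→10; new cluster BG
  updated: d(BG,D)=25, d(BG,X)=31
step 2: merge (BG,D) at d=25, Q=-80; branch lengths BG→16, D→9; new cluster BDG
  updated: d(BDG,X)=15
step 3: merge (BDG,X) at d=15; branch lengths BDG→15/2, X→15/2; new cluster BDGX
final tree: (((B:8,G:10):16,D:9):15/2,X:15/2)
total length: 58

(((B:8,G:10):16,D:9):15/2,X:15/2)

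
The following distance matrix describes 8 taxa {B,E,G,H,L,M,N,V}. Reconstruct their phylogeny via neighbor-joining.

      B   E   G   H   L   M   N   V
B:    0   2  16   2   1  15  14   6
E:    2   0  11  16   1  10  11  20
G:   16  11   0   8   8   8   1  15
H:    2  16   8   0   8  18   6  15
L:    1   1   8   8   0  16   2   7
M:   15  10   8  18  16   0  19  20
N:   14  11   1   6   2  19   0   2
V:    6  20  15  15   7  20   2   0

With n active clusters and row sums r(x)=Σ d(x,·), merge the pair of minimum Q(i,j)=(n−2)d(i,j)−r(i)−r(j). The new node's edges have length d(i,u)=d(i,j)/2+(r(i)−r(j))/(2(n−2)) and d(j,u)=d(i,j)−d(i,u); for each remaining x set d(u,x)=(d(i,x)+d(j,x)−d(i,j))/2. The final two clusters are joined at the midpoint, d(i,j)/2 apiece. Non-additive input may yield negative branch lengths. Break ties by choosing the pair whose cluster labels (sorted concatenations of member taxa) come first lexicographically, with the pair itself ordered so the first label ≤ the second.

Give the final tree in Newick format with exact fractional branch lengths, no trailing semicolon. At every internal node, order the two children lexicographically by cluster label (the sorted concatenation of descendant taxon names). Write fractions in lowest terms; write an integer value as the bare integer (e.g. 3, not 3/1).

((((B:-11/8,H:27/8):103/32,(E:17/6,(G:5/4,M:27/4):11/3):69/32):29/32,L:-39/32):151/64,(N:-3/2,V:7/2):151/64)

iteration 1: select N,V (d=2, Q=-128); attach at lengths (-3/2, 7/2); label the merged cluster NV
  updated: d(B,NV)=9, d(E,NV)=29/2, d(G,NV)=7, d(H,NV)=19/2, d(L,NV)=7/2, d(M,NV)=37/2
iteration 2: select G,M (d=8, Q=-207/2); attach at lengths (5/4, 27/4); label the merged cluster GM
  updated: d(B,GM)=23/2, d(E,GM)=13/2, d(GM,H)=9, d(GM,L)=8, d(GM,NV)=35/4
iteration 3: select B,H (d=2, Q=-62); attach at lengths (-11/8, 27/8); label the merged cluster BH
  updated: d(BH,E)=8, d(BH,GM)=37/4, d(BH,L)=7/2, d(BH,NV)=33/4
iteration 4: select E,GM (d=13/2, Q=-43); attach at lengths (17/6, 11/3); label the merged cluster EGM
  updated: d(BH,EGM)=43/8, d(EGM,L)=5/4, d(EGM,NV)=67/8
iteration 5: select BH,EGM (d=43/8, Q=-171/8); attach at lengths (103/32, 69/32); label the merged cluster BEGHM
  updated: d(BEGHM,L)=-5/16, d(BEGHM,NV)=45/8
iteration 6: select BEGHM,L (d=-5/16, Q=-141/16); attach at lengths (29/32, -39/32); label the merged cluster BEGHLM
  updated: d(BEGHLM,NV)=151/32
iteration 7: select BEGHLM,NV (d=151/32); attach at lengths (151/64, 151/64); label the merged cluster BEGHLMNV
final tree: ((((B:-11/8,H:27/8):103/32,(E:17/6,(G:5/4,M:27/4):11/3):69/32):29/32,L:-39/32):151/64,(N:-3/2,V:7/2):151/64)
total length: 905/32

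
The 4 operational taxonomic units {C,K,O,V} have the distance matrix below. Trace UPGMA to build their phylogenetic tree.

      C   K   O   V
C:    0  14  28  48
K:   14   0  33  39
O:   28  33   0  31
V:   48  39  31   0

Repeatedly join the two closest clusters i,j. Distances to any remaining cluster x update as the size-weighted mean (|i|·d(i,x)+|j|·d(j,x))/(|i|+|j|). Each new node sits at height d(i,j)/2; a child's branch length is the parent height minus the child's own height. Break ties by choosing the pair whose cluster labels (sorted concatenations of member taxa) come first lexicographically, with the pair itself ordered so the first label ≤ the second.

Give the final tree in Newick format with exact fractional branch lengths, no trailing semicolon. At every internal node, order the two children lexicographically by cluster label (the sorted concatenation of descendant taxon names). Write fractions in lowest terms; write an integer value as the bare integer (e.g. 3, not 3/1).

iteration 1: select C,K (d=14); attach at lengths (7, 7); label the merged cluster CK
  updated: d(CK,O)=61/2, d(CK,V)=87/2
iteration 2: select CK,O (d=61/2); attach at lengths (33/4, 61/4); label the merged cluster CKO
  updated: d(CKO,V)=118/3
iteration 3: select CKO,V (d=118/3); attach at lengths (53/12, 59/3); label the merged cluster CKOV
final tree: (((C:7,K:7):33/4,O:61/4):53/12,V:59/3)
total length: 739/12

(((C:7,K:7):33/4,O:61/4):53/12,V:59/3)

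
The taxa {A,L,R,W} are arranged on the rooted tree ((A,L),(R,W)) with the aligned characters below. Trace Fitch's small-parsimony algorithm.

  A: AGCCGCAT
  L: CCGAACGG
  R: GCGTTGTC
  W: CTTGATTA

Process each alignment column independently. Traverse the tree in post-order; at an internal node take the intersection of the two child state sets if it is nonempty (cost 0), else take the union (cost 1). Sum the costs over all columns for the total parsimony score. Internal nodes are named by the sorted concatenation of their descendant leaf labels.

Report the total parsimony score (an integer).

site 0, node AL: A={A} ∪ L={C} → {A,C} (+1)
site 0, node RW: R={G} ∪ W={C} → {C,G} (+1)
site 0, node ALRW: AL={A,C} ∩ RW={C,G} → {C} (+0)
site 1, node AL: A={G} ∪ L={C} → {C,G} (+1)
site 1, node RW: R={C} ∪ W={T} → {C,T} (+1)
site 1, node ALRW: AL={C,G} ∩ RW={C,T} → {C} (+0)
site 2, node AL: A={C} ∪ L={G} → {C,G} (+1)
site 2, node RW: R={G} ∪ W={T} → {G,T} (+1)
site 2, node ALRW: AL={C,G} ∩ RW={G,T} → {G} (+0)
site 3, node AL: A={C} ∪ L={A} → {A,C} (+1)
site 3, node RW: R={T} ∪ W={G} → {G,T} (+1)
site 3, node ALRW: AL={A,C} ∪ RW={G,T} → {A,C,G,T} (+1)
site 4, node AL: A={G} ∪ L={A} → {A,G} (+1)
site 4, node RW: R={T} ∪ W={A} → {A,T} (+1)
site 4, node ALRW: AL={A,G} ∩ RW={A,T} → {A} (+0)
site 5, node AL: A={C} ∩ L={C} → {C} (+0)
site 5, node RW: R={G} ∪ W={T} → {G,T} (+1)
site 5, node ALRW: AL={C} ∪ RW={G,T} → {C,G,T} (+1)
site 6, node AL: A={A} ∪ L={G} → {A,G} (+1)
site 6, node RW: R={T} ∩ W={T} → {T} (+0)
site 6, node ALRW: AL={A,G} ∪ RW={T} → {A,G,T} (+1)
site 7, node AL: A={T} ∪ L={G} → {G,T} (+1)
site 7, node RW: R={C} ∪ W={A} → {A,C} (+1)
site 7, node ALRW: AL={G,T} ∪ RW={A,C} → {A,C,G,T} (+1)
per-site changes: [2, 2, 2, 3, 2, 2, 2, 3]; total = 18

18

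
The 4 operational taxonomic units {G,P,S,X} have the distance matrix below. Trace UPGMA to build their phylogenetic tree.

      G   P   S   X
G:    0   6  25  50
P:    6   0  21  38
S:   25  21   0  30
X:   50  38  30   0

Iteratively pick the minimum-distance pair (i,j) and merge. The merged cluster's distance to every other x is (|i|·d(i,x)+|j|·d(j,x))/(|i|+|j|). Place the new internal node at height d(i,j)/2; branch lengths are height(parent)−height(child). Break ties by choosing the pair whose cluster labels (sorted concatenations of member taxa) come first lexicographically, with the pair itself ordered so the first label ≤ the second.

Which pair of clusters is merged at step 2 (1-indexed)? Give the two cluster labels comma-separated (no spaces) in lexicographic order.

iteration 1: select G,P (d=6); attach at lengths (3, 3); label the merged cluster GP
  updated: d(GP,S)=23, d(GP,X)=44
iteration 2: select GP,S (d=23); attach at lengths (17/2, 23/2); label the merged cluster GPS
  updated: d(GPS,X)=118/3
iteration 3: select GPS,X (d=118/3); attach at lengths (49/6, 59/3); label the merged cluster GPSX
final tree: (((G:3,P:3):17/2,S:23/2):49/6,X:59/3)
total length: 323/6

GP,S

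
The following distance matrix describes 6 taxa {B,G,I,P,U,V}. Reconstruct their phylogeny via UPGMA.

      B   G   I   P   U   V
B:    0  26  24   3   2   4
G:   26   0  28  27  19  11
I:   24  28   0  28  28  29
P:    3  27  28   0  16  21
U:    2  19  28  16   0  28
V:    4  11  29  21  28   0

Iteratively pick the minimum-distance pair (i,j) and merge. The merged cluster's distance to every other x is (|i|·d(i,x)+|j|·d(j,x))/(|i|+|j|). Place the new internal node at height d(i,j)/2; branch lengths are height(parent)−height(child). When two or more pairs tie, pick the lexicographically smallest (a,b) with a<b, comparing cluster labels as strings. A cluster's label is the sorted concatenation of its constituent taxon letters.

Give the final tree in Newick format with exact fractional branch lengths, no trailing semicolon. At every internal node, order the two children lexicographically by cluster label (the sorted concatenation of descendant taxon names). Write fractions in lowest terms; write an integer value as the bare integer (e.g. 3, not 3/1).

((((B:1,U:1):15/4,P:19/4):17/3,(G:11/2,V:11/2):59/12):197/60,I:137/10)

step 1: merge (B,U) at d=2; branch lengths B→1, U→1; new cluster BU
  updated: d(BU,G)=45/2, d(BU,I)=26, d(BU,P)=19/2, d(BU,V)=16
step 2: merge (BU,P) at d=19/2; branch lengths BU→15/4, P→19/4; new cluster BPU
  updated: d(BPU,G)=24, d(BPU,I)=80/3, d(BPU,V)=53/3
step 3: merge (G,V) at d=11; branch lengths G→11/2, V→11/2; new cluster GV
  updated: d(BPU,GV)=125/6, d(GV,I)=57/2
step 4: merge (BPU,GV) at d=125/6; branch lengths BPU→17/3, GV→59/12; new cluster BGPUV
  updated: d(BGPUV,I)=137/5
step 5: merge (BGPUV,I) at d=137/5; branch lengths BGPUV→197/60, I→137/10; new cluster BGIPUV
final tree: ((((B:1,U:1):15/4,P:19/4):17/3,(G:11/2,V:11/2):59/12):197/60,I:137/10)
total length: 736/15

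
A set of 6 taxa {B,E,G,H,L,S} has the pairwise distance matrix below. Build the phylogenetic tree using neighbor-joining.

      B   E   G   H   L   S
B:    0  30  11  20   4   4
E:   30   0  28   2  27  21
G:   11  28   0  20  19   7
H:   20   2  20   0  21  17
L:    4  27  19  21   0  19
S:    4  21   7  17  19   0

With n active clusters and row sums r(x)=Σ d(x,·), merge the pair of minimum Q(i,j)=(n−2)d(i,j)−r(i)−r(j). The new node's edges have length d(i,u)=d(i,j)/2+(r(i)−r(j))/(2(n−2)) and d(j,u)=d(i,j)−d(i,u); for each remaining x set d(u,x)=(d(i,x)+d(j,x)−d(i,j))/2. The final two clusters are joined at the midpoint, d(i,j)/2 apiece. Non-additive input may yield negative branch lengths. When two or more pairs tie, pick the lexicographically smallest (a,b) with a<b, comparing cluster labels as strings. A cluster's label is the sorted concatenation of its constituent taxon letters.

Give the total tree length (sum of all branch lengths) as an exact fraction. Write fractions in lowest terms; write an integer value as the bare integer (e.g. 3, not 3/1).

step 1: merge (E,H) at d=2, Q=-180; branch lengths E→9/2, H→-5/2; new cluster EH
  updated: d(B,EH)=24, d(EH,G)=23, d(EH,L)=23, d(EH,S)=18
step 2: merge (B,L) at d=4, Q=-96; branch lengths B→-5/3, L→17/3; new cluster BL
  updated: d(BL,EH)=43/2, d(BL,G)=13, d(BL,S)=19/2
step 3: merge (BL,EH) at d=43/2, Q=-127/2; branch lengths BL→49/8, EH→123/8; new cluster BEHL
  updated: d(BEHL,G)=29/4, d(BEHL,S)=3
step 4: merge (BEHL,G) at d=29/4, Q=-69/4; branch lengths BEHL→13/8, G→45/8; new cluster BEGHL
  updated: d(BEGHL,S)=11/8
step 5: merge (BEGHL,S) at d=11/8; branch lengths BEGHL→11/16, S→11/16; new cluster BEGHLS
final tree: ((((B:-5/3,L:17/3):49/8,(E:9/2,H:-5/2):123/8):13/8,G:45/8):11/16,S:11/16)
total length: 289/8

289/8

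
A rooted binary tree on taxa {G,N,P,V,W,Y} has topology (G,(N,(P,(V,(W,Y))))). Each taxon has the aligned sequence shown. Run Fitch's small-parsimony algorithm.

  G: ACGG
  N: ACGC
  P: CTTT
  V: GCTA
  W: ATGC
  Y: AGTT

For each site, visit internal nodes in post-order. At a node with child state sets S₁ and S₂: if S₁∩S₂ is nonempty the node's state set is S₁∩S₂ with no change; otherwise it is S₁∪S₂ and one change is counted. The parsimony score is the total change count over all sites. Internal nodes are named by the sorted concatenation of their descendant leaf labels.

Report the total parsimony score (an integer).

11

site 0, node WY: W={A} ∩ Y={A} → {A} (+0)
site 0, node VWY: V={G} ∪ WY={A} → {A,G} (+1)
site 0, node PVWY: P={C} ∪ VWY={A,G} → {A,C,G} (+1)
site 0, node NPVWY: N={A} ∩ PVWY={A,C,G} → {A} (+0)
site 0, node GNPVWY: G={A} ∩ NPVWY={A} → {A} (+0)
site 1, node WY: W={T} ∪ Y={G} → {G,T} (+1)
site 1, node VWY: V={C} ∪ WY={G,T} → {C,G,T} (+1)
site 1, node PVWY: P={T} ∩ VWY={C,G,T} → {T} (+0)
site 1, node NPVWY: N={C} ∪ PVWY={T} → {C,T} (+1)
site 1, node GNPVWY: G={C} ∩ NPVWY={C,T} → {C} (+0)
site 2, node WY: W={G} ∪ Y={T} → {G,T} (+1)
site 2, node VWY: V={T} ∩ WY={G,T} → {T} (+0)
site 2, node PVWY: P={T} ∩ VWY={T} → {T} (+0)
site 2, node NPVWY: N={G} ∪ PVWY={T} → {G,T} (+1)
site 2, node GNPVWY: G={G} ∩ NPVWY={G,T} → {G} (+0)
site 3, node WY: W={C} ∪ Y={T} → {C,T} (+1)
site 3, node VWY: V={A} ∪ WY={C,T} → {A,C,T} (+1)
site 3, node PVWY: P={T} ∩ VWY={A,C,T} → {T} (+0)
site 3, node NPVWY: N={C} ∪ PVWY={T} → {C,T} (+1)
site 3, node GNPVWY: G={G} ∪ NPVWY={C,T} → {C,G,T} (+1)
per-site changes: [2, 3, 2, 4]; total = 11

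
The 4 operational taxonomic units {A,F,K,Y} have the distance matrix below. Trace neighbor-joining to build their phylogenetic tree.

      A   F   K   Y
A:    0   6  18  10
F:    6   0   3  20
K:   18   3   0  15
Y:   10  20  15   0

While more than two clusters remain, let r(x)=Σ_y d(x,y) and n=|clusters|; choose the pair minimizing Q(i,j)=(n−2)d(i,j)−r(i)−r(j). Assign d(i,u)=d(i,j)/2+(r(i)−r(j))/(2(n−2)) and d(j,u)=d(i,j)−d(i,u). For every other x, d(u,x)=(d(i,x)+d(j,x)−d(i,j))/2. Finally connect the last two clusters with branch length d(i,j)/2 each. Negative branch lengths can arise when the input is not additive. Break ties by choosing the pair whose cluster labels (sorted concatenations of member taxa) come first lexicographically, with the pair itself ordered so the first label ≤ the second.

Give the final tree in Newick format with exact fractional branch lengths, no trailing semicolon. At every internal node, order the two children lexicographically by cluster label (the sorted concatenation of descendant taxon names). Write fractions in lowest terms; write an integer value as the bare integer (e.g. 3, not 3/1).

iteration 1: select A,Y (d=10, Q=-59); attach at lengths (9/4, 31/4); label the merged cluster AY
  updated: d(AY,F)=8, d(AY,K)=23/2
iteration 2: select AY,F (d=8, Q=-45/2); attach at lengths (33/4, -1/4); label the merged cluster AFY
  updated: d(AFY,K)=13/4
iteration 3: select AFY,K (d=13/4); attach at lengths (13/8, 13/8); label the merged cluster AFKY
final tree: (((A:9/4,Y:31/4):33/4,F:-1/4):13/8,K:13/8)
total length: 85/4

(((A:9/4,Y:31/4):33/4,F:-1/4):13/8,K:13/8)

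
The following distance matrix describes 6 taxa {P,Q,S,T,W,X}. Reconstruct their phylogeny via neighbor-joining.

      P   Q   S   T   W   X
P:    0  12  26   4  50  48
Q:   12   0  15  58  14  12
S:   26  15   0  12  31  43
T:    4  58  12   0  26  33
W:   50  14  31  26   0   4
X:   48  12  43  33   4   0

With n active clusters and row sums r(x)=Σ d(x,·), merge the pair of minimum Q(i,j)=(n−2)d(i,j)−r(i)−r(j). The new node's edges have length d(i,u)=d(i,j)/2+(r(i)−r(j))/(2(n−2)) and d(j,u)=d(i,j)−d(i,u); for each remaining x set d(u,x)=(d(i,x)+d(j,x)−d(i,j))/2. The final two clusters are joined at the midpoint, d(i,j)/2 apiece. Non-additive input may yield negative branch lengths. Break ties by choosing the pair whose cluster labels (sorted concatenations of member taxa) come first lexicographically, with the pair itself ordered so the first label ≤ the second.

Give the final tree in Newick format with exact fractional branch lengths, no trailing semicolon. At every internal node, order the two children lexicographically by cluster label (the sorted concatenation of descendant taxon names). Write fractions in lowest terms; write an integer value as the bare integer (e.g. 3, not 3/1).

iteration 1: select P,T (d=4, Q=-257); attach at lengths (23/8, 9/8); label the merged cluster PT
  updated: d(PT,Q)=33, d(PT,S)=17, d(PT,W)=36, d(PT,X)=77/2
iteration 2: select PT,S (d=17, Q=-359/2); attach at lengths (139/12, 65/12); label the merged cluster PST
  updated: d(PST,Q)=31/2, d(PST,W)=25, d(PST,X)=129/4
iteration 3: select PST,Q (d=31/2, Q=-333/4); attach at lengths (249/16, -1/16); label the merged cluster PQST
  updated: d(PQST,W)=47/4, d(PQST,X)=115/8
iteration 4: select PQST,W (d=47/4, Q=-241/8); attach at lengths (177/16, 11/16); label the merged cluster PQSTW
  updated: d(PQSTW,X)=53/16
iteration 5: select PQSTW,X (d=53/16); attach at lengths (53/32, 53/32); label the merged cluster PQSTWX
final tree: (((((P:23/8,T:9/8):139/12,S:65/12):249/16,Q:-1/16):177/16,W:11/16):53/32,X:53/32)
total length: 825/16

(((((P:23/8,T:9/8):139/12,S:65/12):249/16,Q:-1/16):177/16,W:11/16):53/32,X:53/32)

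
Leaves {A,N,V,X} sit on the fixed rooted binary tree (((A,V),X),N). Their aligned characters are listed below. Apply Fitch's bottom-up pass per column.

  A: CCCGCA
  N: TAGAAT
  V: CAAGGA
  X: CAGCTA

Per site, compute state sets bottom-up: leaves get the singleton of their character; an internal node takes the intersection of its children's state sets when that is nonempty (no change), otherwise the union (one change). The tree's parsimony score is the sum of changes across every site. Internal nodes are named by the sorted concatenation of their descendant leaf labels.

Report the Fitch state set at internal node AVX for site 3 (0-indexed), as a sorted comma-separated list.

C,G

[col 0] AV: children A:{C}, V:{C} ∩→ {C}; cost 0
[col 0] AVX: children AV:{C}, X:{C} ∩→ {C}; cost 0
[col 0] ANVX: children AVX:{C}, N:{T} ∪→ {C,T}; cost 1
[col 1] AV: children A:{C}, V:{A} ∪→ {A,C}; cost 1
[col 1] AVX: children AV:{A,C}, X:{A} ∩→ {A}; cost 0
[col 1] ANVX: children AVX:{A}, N:{A} ∩→ {A}; cost 0
[col 2] AV: children A:{C}, V:{A} ∪→ {A,C}; cost 1
[col 2] AVX: children AV:{A,C}, X:{G} ∪→ {A,C,G}; cost 1
[col 2] ANVX: children AVX:{A,C,G}, N:{G} ∩→ {G}; cost 0
[col 3] AV: children A:{G}, V:{G} ∩→ {G}; cost 0
[col 3] AVX: children AV:{G}, X:{C} ∪→ {C,G}; cost 1
[col 3] ANVX: children AVX:{C,G}, N:{A} ∪→ {A,C,G}; cost 1
[col 4] AV: children A:{C}, V:{G} ∪→ {C,G}; cost 1
[col 4] AVX: children AV:{C,G}, X:{T} ∪→ {C,G,T}; cost 1
[col 4] ANVX: children AVX:{C,G,T}, N:{A} ∪→ {A,C,G,T}; cost 1
[col 5] AV: children A:{A}, V:{A} ∩→ {A}; cost 0
[col 5] AVX: children AV:{A}, X:{A} ∩→ {A}; cost 0
[col 5] ANVX: children AVX:{A}, N:{T} ∪→ {A,T}; cost 1
per-site changes: [1, 1, 2, 2, 3, 1]; total = 10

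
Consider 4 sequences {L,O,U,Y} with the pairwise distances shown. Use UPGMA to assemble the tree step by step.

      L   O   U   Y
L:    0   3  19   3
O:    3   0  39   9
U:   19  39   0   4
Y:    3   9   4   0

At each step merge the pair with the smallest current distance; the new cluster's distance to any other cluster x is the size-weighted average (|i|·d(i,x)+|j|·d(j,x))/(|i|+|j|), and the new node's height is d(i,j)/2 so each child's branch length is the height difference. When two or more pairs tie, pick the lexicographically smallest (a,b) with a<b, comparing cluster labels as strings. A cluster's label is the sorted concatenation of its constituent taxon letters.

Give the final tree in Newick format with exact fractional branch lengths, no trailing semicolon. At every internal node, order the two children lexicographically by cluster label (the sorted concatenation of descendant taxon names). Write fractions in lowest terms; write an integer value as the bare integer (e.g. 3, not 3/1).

((L:3/2,O:3/2):29/4,(U:2,Y:2):27/4)

iteration 1: select L,O (d=3); attach at lengths (3/2, 3/2); label the merged cluster LO
  updated: d(LO,U)=29, d(LO,Y)=6
iteration 2: select U,Y (d=4); attach at lengths (2, 2); label the merged cluster UY
  updated: d(LO,UY)=35/2
iteration 3: select LO,UY (d=35/2); attach at lengths (29/4, 27/4); label the merged cluster LOUY
final tree: ((L:3/2,O:3/2):29/4,(U:2,Y:2):27/4)
total length: 21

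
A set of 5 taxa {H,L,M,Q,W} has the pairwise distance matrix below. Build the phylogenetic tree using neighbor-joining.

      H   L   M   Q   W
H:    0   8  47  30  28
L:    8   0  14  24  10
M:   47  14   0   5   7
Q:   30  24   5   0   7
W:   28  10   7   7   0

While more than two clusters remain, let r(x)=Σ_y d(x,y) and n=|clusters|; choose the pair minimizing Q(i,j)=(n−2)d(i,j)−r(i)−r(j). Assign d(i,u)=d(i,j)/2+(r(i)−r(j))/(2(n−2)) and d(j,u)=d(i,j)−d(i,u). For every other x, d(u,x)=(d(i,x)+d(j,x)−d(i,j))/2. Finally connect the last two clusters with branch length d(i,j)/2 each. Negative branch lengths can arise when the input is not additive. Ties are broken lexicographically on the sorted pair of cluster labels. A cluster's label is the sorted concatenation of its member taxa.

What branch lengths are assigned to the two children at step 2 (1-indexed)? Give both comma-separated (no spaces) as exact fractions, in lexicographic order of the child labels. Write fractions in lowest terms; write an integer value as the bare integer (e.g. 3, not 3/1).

iteration 1: select H,L (d=8, Q=-145); attach at lengths (27/2, -11/2); label the merged cluster HL
  updated: d(HL,M)=53/2, d(HL,Q)=23, d(HL,W)=15
iteration 2: select HL,W (d=15, Q=-127/2); attach at lengths (131/8, -11/8); label the merged cluster HLW
  updated: d(HLW,M)=37/4, d(HLW,Q)=15/2
iteration 3: select HLW,M (d=37/4, Q=-87/4); attach at lengths (47/8, 27/8); label the merged cluster HLMW
  updated: d(HLMW,Q)=13/8
iteration 4: select HLMW,Q (d=13/8); attach at lengths (13/16, 13/16); label the merged cluster HLMQW
final tree: ((((H:27/2,L:-11/2):131/8,W:-11/8):47/8,M:27/8):13/16,Q:13/16)
total length: 271/8

131/8,-11/8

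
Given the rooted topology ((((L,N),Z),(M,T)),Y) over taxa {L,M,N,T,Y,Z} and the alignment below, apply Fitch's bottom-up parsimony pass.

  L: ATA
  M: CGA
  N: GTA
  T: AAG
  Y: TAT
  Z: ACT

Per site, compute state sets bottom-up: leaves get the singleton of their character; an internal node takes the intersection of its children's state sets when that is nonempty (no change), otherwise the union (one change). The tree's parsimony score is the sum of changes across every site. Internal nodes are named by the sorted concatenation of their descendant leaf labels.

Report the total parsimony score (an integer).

LN@0: {A} ∪ {G} = {A,G} (union, +1)
LNZ@0: {A,G} ∩ {A} = {A} (intersection, +0)
MT@0: {C} ∪ {A} = {A,C} (union, +1)
LMNTZ@0: {A} ∩ {A,C} = {A} (intersection, +0)
LMNTYZ@0: {A} ∪ {T} = {A,T} (union, +1)
LN@1: {T} ∩ {T} = {T} (intersection, +0)
LNZ@1: {T} ∪ {C} = {C,T} (union, +1)
MT@1: {G} ∪ {A} = {A,G} (union, +1)
LMNTZ@1: {C,T} ∪ {A,G} = {A,C,G,T} (union, +1)
LMNTYZ@1: {A,C,G,T} ∩ {A} = {A} (intersection, +0)
LN@2: {A} ∩ {A} = {A} (intersection, +0)
LNZ@2: {A} ∪ {T} = {A,T} (union, +1)
MT@2: {A} ∪ {G} = {A,G} (union, +1)
LMNTZ@2: {A,T} ∩ {A,G} = {A} (intersection, +0)
LMNTYZ@2: {A} ∪ {T} = {A,T} (union, +1)
per-site changes: [3, 3, 3]; total = 9

9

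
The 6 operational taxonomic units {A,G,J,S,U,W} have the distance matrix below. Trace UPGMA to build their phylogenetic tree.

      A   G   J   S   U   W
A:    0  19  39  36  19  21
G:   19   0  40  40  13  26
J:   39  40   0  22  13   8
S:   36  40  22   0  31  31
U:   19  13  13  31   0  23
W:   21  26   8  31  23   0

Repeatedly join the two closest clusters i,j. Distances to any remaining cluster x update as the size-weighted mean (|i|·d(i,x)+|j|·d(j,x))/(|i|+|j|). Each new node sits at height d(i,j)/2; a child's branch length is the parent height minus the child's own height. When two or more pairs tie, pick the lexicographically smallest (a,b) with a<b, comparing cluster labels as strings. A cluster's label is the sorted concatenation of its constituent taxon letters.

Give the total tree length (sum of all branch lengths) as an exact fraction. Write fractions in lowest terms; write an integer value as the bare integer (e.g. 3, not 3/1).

step 1: merge (J,W) at d=8; branch lengths J→4, W→4; new cluster JW
  updated: d(A,JW)=30, d(G,JW)=33, d(JW,S)=53/2, d(JW,U)=18
step 2: merge (G,U) at d=13; branch lengths G→13/2, U→13/2; new cluster GU
  updated: d(A,GU)=19, d(GU,JW)=51/2, d(GU,S)=71/2
step 3: merge (A,GU) at d=19; branch lengths A→19/2, GU→3; new cluster AGU
  updated: d(AGU,JW)=27, d(AGU,S)=107/3
step 4: merge (JW,S) at d=53/2; branch lengths JW→37/4, S→53/4; new cluster JSW
  updated: d(AGU,JSW)=269/9
step 5: merge (AGU,JSW) at d=269/9; branch lengths AGU→49/9, JSW→61/36; new cluster AGJSUW
final tree: ((A:19/2,(G:13/2,U:13/2):3):49/9,((J:4,W:4):37/4,S:53/4):61/36)
total length: 2273/36

2273/36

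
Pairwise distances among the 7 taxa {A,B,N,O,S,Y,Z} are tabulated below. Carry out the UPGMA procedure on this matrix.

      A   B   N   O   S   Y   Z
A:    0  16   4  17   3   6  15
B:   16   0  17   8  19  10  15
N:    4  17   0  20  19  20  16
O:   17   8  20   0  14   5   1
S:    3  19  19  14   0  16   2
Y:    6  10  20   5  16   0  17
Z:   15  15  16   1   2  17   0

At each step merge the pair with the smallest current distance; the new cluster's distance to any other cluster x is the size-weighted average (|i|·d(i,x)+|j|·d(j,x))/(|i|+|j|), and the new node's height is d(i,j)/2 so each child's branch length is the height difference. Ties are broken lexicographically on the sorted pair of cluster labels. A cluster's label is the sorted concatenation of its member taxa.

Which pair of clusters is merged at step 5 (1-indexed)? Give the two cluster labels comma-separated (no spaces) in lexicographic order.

AS,N

step 1: merge (O,Z) at d=1; branch lengths O→1/2, Z→1/2; new cluster OZ
  updated: d(A,OZ)=16, d(B,OZ)=23/2, d(N,OZ)=18, d(OZ,S)=8, d(OZ,Y)=11
step 2: merge (A,S) at d=3; branch lengths A→3/2, S→3/2; new cluster AS
  updated: d(AS,B)=35/2, d(AS,N)=23/2, d(AS,OZ)=12, d(AS,Y)=11
step 3: merge (B,Y) at d=10; branch lengths B→5, Y→5; new cluster BY
  updated: d(AS,BY)=57/4, d(BY,N)=37/2, d(BY,OZ)=45/4
step 4: merge (BY,OZ) at d=45/4; branch lengths BY→5/8, OZ→41/8; new cluster BOYZ
  updated: d(AS,BOYZ)=105/8, d(BOYZ,N)=73/4
step 5: merge (AS,N) at d=23/2; branch lengths AS→17/4, N→23/4; new cluster ANS
  updated: d(ANS,BOYZ)=89/6
step 6: merge (ANS,BOYZ) at d=89/6; branch lengths ANS→5/3, BOYZ→43/24; new cluster ABNOSYZ
final tree: (((A:3/2,S:3/2):17/4,N:23/4):5/3,((B:5,Y:5):5/8,(O:1/2,Z:1/2):41/8):43/24)
total length: 797/24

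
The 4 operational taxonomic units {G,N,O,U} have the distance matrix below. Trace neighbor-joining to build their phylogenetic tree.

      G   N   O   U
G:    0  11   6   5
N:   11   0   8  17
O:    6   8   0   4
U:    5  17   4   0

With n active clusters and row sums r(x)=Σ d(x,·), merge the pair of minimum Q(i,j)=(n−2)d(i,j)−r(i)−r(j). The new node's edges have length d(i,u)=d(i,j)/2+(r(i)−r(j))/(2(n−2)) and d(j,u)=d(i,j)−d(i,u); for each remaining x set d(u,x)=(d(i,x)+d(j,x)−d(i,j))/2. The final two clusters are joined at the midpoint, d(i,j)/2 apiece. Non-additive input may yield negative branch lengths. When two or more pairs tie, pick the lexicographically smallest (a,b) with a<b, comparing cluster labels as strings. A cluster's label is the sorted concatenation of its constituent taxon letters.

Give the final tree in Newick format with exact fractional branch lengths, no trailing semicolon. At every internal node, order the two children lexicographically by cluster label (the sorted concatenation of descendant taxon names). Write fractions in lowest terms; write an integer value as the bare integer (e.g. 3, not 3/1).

iteration 1: select G,U (d=5, Q=-38); attach at lengths (3/2, 7/2); label the merged cluster GU
  updated: d(GU,N)=23/2, d(GU,O)=5/2
iteration 2: select GU,N (d=23/2, Q=-22); attach at lengths (3, 17/2); label the merged cluster GNU
  updated: d(GNU,O)=-1/2
iteration 3: select GNU,O (d=-1/2); attach at lengths (-1/4, -1/4); label the merged cluster GNOU
final tree: (((G:3/2,U:7/2):3,N:17/2):-1/4,O:-1/4)
total length: 16

(((G:3/2,U:7/2):3,N:17/2):-1/4,O:-1/4)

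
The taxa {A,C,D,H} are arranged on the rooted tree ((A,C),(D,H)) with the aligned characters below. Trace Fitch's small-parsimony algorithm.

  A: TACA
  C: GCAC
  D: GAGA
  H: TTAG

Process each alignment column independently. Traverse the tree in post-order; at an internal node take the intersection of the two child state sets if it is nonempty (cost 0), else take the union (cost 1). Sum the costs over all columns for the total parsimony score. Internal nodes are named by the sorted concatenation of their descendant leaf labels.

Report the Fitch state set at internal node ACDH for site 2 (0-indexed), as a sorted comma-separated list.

A

site 0, node AC: A={T} ∪ C={G} → {G,T} (+1)
site 0, node DH: D={G} ∪ H={T} → {G,T} (+1)
site 0, node ACDH: AC={G,T} ∩ DH={G,T} → {G,T} (+0)
site 1, node AC: A={A} ∪ C={C} → {A,C} (+1)
site 1, node DH: D={A} ∪ H={T} → {A,T} (+1)
site 1, node ACDH: AC={A,C} ∩ DH={A,T} → {A} (+0)
site 2, node AC: A={C} ∪ C={A} → {A,C} (+1)
site 2, node DH: D={G} ∪ H={A} → {A,G} (+1)
site 2, node ACDH: AC={A,C} ∩ DH={A,G} → {A} (+0)
site 3, node AC: A={A} ∪ C={C} → {A,C} (+1)
site 3, node DH: D={A} ∪ H={G} → {A,G} (+1)
site 3, node ACDH: AC={A,C} ∩ DH={A,G} → {A} (+0)
per-site changes: [2, 2, 2, 2]; total = 8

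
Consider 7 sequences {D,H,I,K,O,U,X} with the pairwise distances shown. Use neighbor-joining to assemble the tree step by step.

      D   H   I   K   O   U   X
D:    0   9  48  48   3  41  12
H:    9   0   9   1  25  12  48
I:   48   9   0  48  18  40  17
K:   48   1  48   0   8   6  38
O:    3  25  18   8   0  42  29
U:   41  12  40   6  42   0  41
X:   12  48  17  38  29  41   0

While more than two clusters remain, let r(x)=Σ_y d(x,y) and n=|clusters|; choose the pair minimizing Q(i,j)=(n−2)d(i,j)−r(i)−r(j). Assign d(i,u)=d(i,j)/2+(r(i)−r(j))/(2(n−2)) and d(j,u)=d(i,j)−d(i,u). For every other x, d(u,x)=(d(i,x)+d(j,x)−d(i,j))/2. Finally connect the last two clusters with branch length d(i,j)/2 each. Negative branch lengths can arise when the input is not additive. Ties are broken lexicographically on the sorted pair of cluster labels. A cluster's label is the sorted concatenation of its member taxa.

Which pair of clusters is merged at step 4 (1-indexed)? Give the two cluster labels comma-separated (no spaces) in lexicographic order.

D,O

step 1: merge (K,U) at d=6, Q=-301; branch lengths K→-3/10, U→63/10; new cluster KU
  updated: d(D,KU)=83/2, d(H,KU)=7/2, d(I,KU)=41, d(KU,O)=22, d(KU,X)=73/2
step 2: merge (H,KU) at d=7/2, Q=-225; branch lengths H→-9/2, KU→8; new cluster HKU
  updated: d(D,HKU)=47/2, d(HKU,I)=93/4, d(HKU,O)=87/4, d(HKU,X)=81/2
step 3: merge (I,X) at d=17, Q=-615/4; branch lengths I→235/24, X→173/24; new cluster IX
  updated: d(D,IX)=43/2, d(HKU,IX)=187/8, d(IX,O)=15
step 4: merge (D,O) at d=3, Q=-327/4; branch lengths D→57/16, O→-9/16; new cluster DO
  updated: d(DO,HKU)=169/8, d(DO,IX)=67/4
step 5: merge (DO,HKU) at d=169/8, Q=-245/4; branch lengths DO→29/4, HKU→111/8; new cluster DHKOU
  updated: d(DHKOU,IX)=19/2
step 6: merge (DHKOU,IX) at d=19/2; branch lengths DHKOU→19/4, IX→19/4; new cluster DHIKOUX
final tree: (((D:57/16,O:-9/16):29/4,(H:-9/2,(K:-3/10,U:63/10):8):111/8):19/4,(I:235/24,X:173/24):19/4)
total length: 481/8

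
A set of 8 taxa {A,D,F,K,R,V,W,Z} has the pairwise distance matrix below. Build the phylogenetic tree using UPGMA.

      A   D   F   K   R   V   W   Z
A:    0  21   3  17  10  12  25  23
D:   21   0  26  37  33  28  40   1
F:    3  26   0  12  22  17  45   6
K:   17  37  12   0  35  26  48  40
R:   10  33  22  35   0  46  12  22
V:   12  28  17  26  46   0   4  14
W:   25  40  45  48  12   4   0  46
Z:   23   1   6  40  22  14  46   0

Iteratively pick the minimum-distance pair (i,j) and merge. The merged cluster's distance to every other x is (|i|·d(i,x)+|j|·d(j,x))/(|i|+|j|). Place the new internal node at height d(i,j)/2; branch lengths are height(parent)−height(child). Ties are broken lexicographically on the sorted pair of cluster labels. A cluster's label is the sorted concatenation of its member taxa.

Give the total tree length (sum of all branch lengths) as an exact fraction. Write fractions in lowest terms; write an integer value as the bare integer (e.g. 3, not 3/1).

iteration 1: select D,Z (d=1); attach at lengths (1/2, 1/2); label the merged cluster DZ
  updated: d(A,DZ)=22, d(DZ,F)=16, d(DZ,K)=77/2, d(DZ,R)=55/2, d(DZ,V)=21, d(DZ,W)=43
iteration 2: select A,F (d=3); attach at lengths (3/2, 3/2); label the merged cluster AF
  updated: d(AF,DZ)=19, d(AF,K)=29/2, d(AF,R)=16, d(AF,V)=29/2, d(AF,W)=35
iteration 3: select V,W (d=4); attach at lengths (2, 2); label the merged cluster VW
  updated: d(AF,VW)=99/4, d(DZ,VW)=32, d(K,VW)=37, d(R,VW)=29
iteration 4: select AF,K (d=29/2); attach at lengths (23/4, 29/4); label the merged cluster AFK
  updated: d(AFK,DZ)=51/2, d(AFK,R)=67/3, d(AFK,VW)=173/6
iteration 5: select AFK,R (d=67/3); attach at lengths (47/12, 67/6); label the merged cluster AFKR
  updated: d(AFKR,DZ)=26, d(AFKR,VW)=231/8
iteration 6: select AFKR,DZ (d=26); attach at lengths (11/6, 25/2); label the merged cluster ADFKRZ
  updated: d(ADFKRZ,VW)=359/12
iteration 7: select ADFKRZ,VW (d=359/12); attach at lengths (47/24, 311/24); label the merged cluster ADFKRVWZ
final tree: (((((A:3/2,F:3/2):23/4,K:29/4):47/12,R:67/6):11/6,(D:1/2,Z:1/2):25/2):47/24,(V:2,W:2):311/24)
total length: 196/3

196/3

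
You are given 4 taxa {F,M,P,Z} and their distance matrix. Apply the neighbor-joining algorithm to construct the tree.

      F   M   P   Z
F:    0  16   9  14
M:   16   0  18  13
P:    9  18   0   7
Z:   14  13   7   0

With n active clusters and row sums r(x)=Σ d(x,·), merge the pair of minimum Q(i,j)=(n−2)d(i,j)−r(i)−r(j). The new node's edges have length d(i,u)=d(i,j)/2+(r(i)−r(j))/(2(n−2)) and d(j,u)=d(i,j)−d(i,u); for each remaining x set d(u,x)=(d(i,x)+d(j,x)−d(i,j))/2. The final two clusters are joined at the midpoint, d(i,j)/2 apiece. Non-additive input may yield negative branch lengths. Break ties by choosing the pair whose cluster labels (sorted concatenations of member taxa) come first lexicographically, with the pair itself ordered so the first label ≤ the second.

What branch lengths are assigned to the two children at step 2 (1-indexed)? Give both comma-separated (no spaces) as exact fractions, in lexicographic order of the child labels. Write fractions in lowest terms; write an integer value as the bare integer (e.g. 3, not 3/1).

11/4,39/4

1. join F+P (d=9, Q=-55) ⇒ FP; edges |F|=23/4, |P|=13/4
  updated: d(FP,M)=25/2, d(FP,Z)=6
2. join FP+M (d=25/2, Q=-63/2) ⇒ FMP; edges |FP|=11/4, |M|=39/4
  updated: d(FMP,Z)=13/4
3. join FMP+Z (d=13/4) ⇒ FMPZ; edges |FMP|=13/8, |Z|=13/8
final tree: (((F:23/4,P:13/4):11/4,M:39/4):13/8,Z:13/8)
total length: 99/4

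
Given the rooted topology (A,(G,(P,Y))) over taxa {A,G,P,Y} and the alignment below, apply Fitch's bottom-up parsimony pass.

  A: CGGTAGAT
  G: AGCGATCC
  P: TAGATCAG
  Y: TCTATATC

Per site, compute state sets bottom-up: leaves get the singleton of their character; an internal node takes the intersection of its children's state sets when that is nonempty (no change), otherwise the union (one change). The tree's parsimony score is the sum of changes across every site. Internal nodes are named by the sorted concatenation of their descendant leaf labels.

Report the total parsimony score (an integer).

[col 0] PY: children P:{T}, Y:{T} ∩→ {T}; cost 0
[col 0] GPY: children G:{A}, PY:{T} ∪→ {A,T}; cost 1
[col 0] AGPY: children A:{C}, GPY:{A,T} ∪→ {A,C,T}; cost 1
[col 1] PY: children P:{A}, Y:{C} ∪→ {A,C}; cost 1
[col 1] GPY: children G:{G}, PY:{A,C} ∪→ {A,C,G}; cost 1
[col 1] AGPY: children A:{G}, GPY:{A,C,G} ∩→ {G}; cost 0
[col 2] PY: children P:{G}, Y:{T} ∪→ {G,T}; cost 1
[col 2] GPY: children G:{C}, PY:{G,T} ∪→ {C,G,T}; cost 1
[col 2] AGPY: children A:{G}, GPY:{C,G,T} ∩→ {G}; cost 0
[col 3] PY: children P:{A}, Y:{A} ∩→ {A}; cost 0
[col 3] GPY: children G:{G}, PY:{A} ∪→ {A,G}; cost 1
[col 3] AGPY: children A:{T}, GPY:{A,G} ∪→ {A,G,T}; cost 1
[col 4] PY: children P:{T}, Y:{T} ∩→ {T}; cost 0
[col 4] GPY: children G:{A}, PY:{T} ∪→ {A,T}; cost 1
[col 4] AGPY: children A:{A}, GPY:{A,T} ∩→ {A}; cost 0
[col 5] PY: children P:{C}, Y:{A} ∪→ {A,C}; cost 1
[col 5] GPY: children G:{T}, PY:{A,C} ∪→ {A,C,T}; cost 1
[col 5] AGPY: children A:{G}, GPY:{A,C,T} ∪→ {A,C,G,T}; cost 1
[col 6] PY: children P:{A}, Y:{T} ∪→ {A,T}; cost 1
[col 6] GPY: children G:{C}, PY:{A,T} ∪→ {A,C,T}; cost 1
[col 6] AGPY: children A:{A}, GPY:{A,C,T} ∩→ {A}; cost 0
[col 7] PY: children P:{G}, Y:{C} ∪→ {C,G}; cost 1
[col 7] GPY: children G:{C}, PY:{C,G} ∩→ {C}; cost 0
[col 7] AGPY: children A:{T}, GPY:{C} ∪→ {C,T}; cost 1
per-site changes: [2, 2, 2, 2, 1, 3, 2, 2]; total = 16

16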